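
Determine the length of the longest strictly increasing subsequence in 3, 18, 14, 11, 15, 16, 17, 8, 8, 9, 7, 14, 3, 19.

One longest increasing subsequence is 3, 14, 15, 16, 17, 19 (positions 1,3,5,6,7,14), of length 6; no longer one exists.

6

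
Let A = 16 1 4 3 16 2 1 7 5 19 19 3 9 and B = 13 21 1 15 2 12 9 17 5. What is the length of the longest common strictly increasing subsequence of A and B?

3

A longest common strictly increasing subsequence is 1, 2, 9 (length 3); it appears in order in both A and B, and no longer such subsequence exists.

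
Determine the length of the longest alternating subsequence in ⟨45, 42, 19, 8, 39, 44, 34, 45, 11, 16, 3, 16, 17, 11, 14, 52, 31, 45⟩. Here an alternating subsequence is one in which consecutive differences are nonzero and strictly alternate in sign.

Track the best alternating length ending on an up-step vs a down-step at each position: up/down = 1/1, 1/2, 1/2, 1/2, 3/2, 3/2, 3/4, 5/1, 3/6, 7/6, 1/8, 9/6, 9/6, 9/10, 11/10, 11/1, 11/12, 13/12.
The maximum over both is 13; one such subsequence is 45, 19, 39, 34, 45, 11, 16, 3, 16, 11, 52, 31, 45.

13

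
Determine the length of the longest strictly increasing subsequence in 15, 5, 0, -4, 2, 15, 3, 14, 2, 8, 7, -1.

Let dp[i] be the longest increasing subsequence ending at position i. Then dp = [1, 1, 1, 1, 2, 3, 3, 4, 2, 4, 4, 2].
The maximum is 4; one witness is 0, 2, 3, 14 at positions 3,5,7,8.

4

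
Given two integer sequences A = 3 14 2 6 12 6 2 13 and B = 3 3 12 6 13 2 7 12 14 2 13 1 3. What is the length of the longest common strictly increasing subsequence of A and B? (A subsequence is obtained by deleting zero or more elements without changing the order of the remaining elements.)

For each value that appears in both, track the longest common increasing run ending there.
The best achievable length is 4; one witness is 3, 6, 12, 13 (A-positions 1,4,5,8, B-positions 1,4,8,11).

4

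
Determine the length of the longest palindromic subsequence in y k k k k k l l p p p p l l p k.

10

One longest palindromic subsequence is kllppppllk (positions 2,7,8,9,10,11,12,13,14,16); it reads the same forward and backward, and the interval DP gives dp[1][16] = 10.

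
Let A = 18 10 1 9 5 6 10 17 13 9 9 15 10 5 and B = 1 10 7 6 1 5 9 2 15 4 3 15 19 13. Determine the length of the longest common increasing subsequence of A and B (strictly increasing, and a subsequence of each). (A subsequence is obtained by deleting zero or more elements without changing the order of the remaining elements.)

4

A longest common strictly increasing subsequence is 1, 6, 9, 15 (length 4); it appears in order in both A and B, and no longer such subsequence exists.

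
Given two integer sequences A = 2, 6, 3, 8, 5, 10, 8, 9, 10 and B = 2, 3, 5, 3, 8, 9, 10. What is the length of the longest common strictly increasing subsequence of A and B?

A longest common strictly increasing subsequence is 2, 3, 5, 8, 9, 10 (length 6); it appears in order in both A and B, and no longer such subsequence exists.

6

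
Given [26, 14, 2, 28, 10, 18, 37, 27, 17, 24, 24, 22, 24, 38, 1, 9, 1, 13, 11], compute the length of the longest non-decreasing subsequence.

Let dp[i] be the longest non-decreasing subsequence ending at position i. Then dp = [1, 1, 1, 2, 2, 3, 4, 4, 3, 4, 5, 4, 6, 7, 1, 2, 2, 3, 3].
The maximum is 7; one witness is 2, 10, 18, 24, 24, 24, 38 at positions 3,5,6,10,11,13,14.

7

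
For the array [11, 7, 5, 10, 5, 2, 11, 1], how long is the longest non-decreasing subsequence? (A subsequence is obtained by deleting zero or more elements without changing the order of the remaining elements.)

3

Scanning left to right, the best length ending at each element is: 11→1, 7→1, 5→1, 10→2, 5→2, 2→1, 11→3, 1→1.
So the longest non-decreasing subsequence has length 3, e.g. 7, 10, 11.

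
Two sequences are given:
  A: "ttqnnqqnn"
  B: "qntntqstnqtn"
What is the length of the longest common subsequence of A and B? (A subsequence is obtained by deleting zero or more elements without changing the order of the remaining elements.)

Backtracking the LCS table gives one alignment: t (A1,B3) → t (A2,B5) → q (A3,B6) → n (A5,B9) → q (A6,B10) → n (A9,B12).
So the longest common subsequence has length 6.

6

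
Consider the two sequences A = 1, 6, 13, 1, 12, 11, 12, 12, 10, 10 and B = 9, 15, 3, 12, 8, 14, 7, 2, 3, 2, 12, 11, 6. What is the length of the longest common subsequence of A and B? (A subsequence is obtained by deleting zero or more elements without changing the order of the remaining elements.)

Backtracking the LCS table gives one alignment: 12 (A5,B11) → 11 (A6,B12).
So the longest common subsequence has length 2.

2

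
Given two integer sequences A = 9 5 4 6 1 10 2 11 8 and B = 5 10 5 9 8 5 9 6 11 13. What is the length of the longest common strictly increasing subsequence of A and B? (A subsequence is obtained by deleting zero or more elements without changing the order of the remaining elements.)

3

A longest common strictly increasing subsequence is 5, 10, 11 (length 3); it appears in order in both A and B, and no longer such subsequence exists.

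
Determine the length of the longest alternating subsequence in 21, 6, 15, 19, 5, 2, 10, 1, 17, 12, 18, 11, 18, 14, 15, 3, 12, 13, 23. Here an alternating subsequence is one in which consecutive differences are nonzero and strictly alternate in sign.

15

A longest alternating subsequence is 21, 6, 15, 5, 10, 1, 17, 12, 18, 11, 18, 14, 15, 3, 12 (positions 1,2,3,5,7,8,9,10,11,12,13,14,15,16,17); its 14 consecutive differences strictly alternate in sign, and length 15 is optimal.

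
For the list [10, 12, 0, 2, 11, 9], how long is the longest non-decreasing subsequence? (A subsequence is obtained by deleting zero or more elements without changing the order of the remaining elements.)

Scanning left to right, the best length ending at each element is: 10→1, 12→2, 0→1, 2→2, 11→3, 9→3.
So the longest non-decreasing subsequence has length 3, e.g. 0, 2, 11.

3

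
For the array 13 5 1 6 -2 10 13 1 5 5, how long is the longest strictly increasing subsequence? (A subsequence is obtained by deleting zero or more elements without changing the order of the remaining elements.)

4

Let dp[i] be the longest increasing subsequence ending at position i. Then dp = [1, 1, 1, 2, 1, 3, 4, 2, 3, 3].
The maximum is 4; one witness is 5, 6, 10, 13 at positions 2,4,6,7.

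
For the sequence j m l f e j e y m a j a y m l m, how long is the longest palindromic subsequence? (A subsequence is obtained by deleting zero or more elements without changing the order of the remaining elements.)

Using dp[i][j] = 2 + dp[i+1][j−1] if the ends match, else max(dp[i+1][j], dp[i][j−1]):
dp[1][16] = 9. A witness is mlmajamlm at positions 2,3,9,10,11,12,14,15,16.

9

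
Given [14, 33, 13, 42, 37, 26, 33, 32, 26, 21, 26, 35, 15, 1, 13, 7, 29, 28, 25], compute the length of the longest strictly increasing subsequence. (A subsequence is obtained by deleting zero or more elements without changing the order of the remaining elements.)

4

Let dp[i] be the longest increasing subsequence ending at position i. Then dp = [1, 2, 1, 3, 3, 2, 3, 3, 2, 2, 3, 4, 2, 1, 2, 2, 4, 4, 3].
The maximum is 4; one witness is 14, 26, 33, 35 at positions 1,6,7,12.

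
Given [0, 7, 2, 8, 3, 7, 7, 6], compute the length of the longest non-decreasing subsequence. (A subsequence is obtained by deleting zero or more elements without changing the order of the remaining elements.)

5

Let dp[i] be the longest non-decreasing subsequence ending at position i. Then dp = [1, 2, 2, 3, 3, 4, 5, 4].
The maximum is 5; one witness is 0, 2, 3, 7, 7 at positions 1,3,5,6,7.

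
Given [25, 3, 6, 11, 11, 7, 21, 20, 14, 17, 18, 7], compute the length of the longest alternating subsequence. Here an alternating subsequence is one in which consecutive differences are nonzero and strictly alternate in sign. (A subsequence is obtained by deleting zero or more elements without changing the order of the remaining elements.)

A longest alternating subsequence is 25, 3, 11, 7, 21, 14, 17, 7 (positions 1,2,4,6,7,9,10,12); its 7 consecutive differences strictly alternate in sign, and length 8 is optimal.

8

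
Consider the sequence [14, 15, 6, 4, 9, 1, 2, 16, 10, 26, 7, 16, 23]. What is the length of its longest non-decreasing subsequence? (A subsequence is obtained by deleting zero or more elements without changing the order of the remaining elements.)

5

Let dp[i] be the longest non-decreasing subsequence ending at position i. Then dp = [1, 2, 1, 1, 2, 1, 2, 3, 3, 4, 3, 4, 5].
The maximum is 5; one witness is 14, 15, 16, 16, 23 at positions 1,2,8,12,13.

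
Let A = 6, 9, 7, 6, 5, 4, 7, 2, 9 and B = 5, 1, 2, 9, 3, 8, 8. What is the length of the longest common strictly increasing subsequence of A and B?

2

For each value that appears in both, track the longest common increasing run ending there.
The best achievable length is 2; one witness is 5, 9 (A-positions 5,9, B-positions 1,4).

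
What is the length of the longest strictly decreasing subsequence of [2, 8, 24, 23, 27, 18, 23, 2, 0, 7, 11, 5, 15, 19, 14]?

Scanning left to right, the best length ending at each element is: 2→1, 8→1, 24→1, 23→2, 27→1, 18→3, 23→2, 2→4, 0→5, 7→4, 11→4, 5→5, 15→4, 19→3, 14→5.
So the longest decreasing subsequence has length 5, e.g. 24, 23, 18, 2, 0.

5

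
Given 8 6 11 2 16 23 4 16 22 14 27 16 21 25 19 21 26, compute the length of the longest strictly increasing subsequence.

Scanning left to right, the best length ending at each element is: 8→1, 6→1, 11→2, 2→1, 16→3, 23→4, 4→2, 16→3, 22→4, 14→3, 27→5, 16→4, 21→5, 25→6, 19→5, 21→6, 26→7.
So the longest increasing subsequence has length 7, e.g. 8, 11, 14, 16, 21, 25, 26.

7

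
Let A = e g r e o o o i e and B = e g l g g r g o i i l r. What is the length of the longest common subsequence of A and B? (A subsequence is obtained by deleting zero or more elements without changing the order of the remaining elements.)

5

Backtracking the LCS table gives one alignment: e (A1,B1) → g (A2,B5) → r (A3,B6) → o (A5,B8) → i (A8,B10).
So the longest common subsequence has length 5.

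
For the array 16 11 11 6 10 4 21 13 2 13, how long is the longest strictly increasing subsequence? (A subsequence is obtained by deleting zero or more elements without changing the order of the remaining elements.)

3

One longest increasing subsequence is 6, 10, 21 (positions 4,5,7), of length 3; no longer one exists.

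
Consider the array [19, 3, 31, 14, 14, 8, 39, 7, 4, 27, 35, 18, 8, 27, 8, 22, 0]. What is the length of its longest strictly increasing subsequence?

4

Scanning left to right, the best length ending at each element is: 19→1, 3→1, 31→2, 14→2, 14→2, 8→2, 39→3, 7→2, 4→2, 27→3, 35→4, 18→3, 8→3, 27→4, 8→3, 22→4, 0→1.
So the longest increasing subsequence has length 4, e.g. 3, 14, 27, 35.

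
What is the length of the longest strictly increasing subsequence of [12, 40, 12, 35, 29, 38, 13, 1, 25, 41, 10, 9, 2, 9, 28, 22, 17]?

4

One longest increasing subsequence is 12, 35, 38, 41 (positions 1,4,6,10), of length 4; no longer one exists.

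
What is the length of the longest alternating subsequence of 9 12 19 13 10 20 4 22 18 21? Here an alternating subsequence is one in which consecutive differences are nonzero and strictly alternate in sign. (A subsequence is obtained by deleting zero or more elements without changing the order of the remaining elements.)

8

A longest alternating subsequence is 9, 19, 13, 20, 4, 22, 18, 21 (positions 1,3,4,6,7,8,9,10); its 7 consecutive differences strictly alternate in sign, and length 8 is optimal.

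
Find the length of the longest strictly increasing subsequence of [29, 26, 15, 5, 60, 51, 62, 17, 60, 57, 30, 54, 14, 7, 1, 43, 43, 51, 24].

Let dp[i] be the longest increasing subsequence ending at position i. Then dp = [1, 1, 1, 1, 2, 2, 3, 2, 3, 3, 3, 4, 2, 2, 1, 4, 4, 5, 3].
The maximum is 5; one witness is 15, 17, 30, 43, 51 at positions 3,8,11,16,18.

5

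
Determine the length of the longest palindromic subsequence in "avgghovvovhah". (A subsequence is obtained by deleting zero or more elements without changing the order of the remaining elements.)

Using dp[i][j] = 2 + dp[i+1][j−1] if the ends match, else max(dp[i+1][j], dp[i][j−1]):
dp[1][13] = 8. A witness is ahovvoha at positions 1,5,6,7,8,9,11,12.

8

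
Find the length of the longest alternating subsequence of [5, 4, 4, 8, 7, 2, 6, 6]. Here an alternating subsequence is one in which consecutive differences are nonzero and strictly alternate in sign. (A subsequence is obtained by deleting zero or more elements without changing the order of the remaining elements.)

Track the best alternating length ending on an up-step vs a down-step at each position: up/down = 1/1, 1/2, 1/2, 3/1, 3/4, 1/4, 5/4, 5/4.
The maximum over both is 5; one such subsequence is 5, 4, 8, 2, 6.

5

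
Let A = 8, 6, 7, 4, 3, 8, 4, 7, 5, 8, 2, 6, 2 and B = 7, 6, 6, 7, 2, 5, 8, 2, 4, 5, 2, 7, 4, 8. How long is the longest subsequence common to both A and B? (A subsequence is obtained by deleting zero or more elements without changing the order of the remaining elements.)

A longest common subsequence is 6, 7, 8, 4, 7, 8 (length 6); the LCS DP confirms no longer common subsequence exists.

6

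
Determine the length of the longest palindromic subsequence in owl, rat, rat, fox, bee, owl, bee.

4

Using dp[i][j] = 2 + dp[i+1][j−1] if the ends match, else max(dp[i+1][j], dp[i][j−1]):
dp[1][7] = 4. A witness is owl rat rat owl at positions 1,2,3,6.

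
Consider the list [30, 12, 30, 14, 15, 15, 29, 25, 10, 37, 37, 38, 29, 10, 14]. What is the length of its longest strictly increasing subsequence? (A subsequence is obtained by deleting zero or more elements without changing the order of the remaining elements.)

6

One longest increasing subsequence is 12, 14, 15, 29, 37, 38 (positions 2,4,5,7,10,12), of length 6; no longer one exists.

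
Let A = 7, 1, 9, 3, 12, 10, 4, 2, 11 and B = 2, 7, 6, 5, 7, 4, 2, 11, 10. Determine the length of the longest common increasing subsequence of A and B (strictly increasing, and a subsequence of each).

For each value that appears in both, track the longest common increasing run ending there.
The best achievable length is 2; one witness is 2, 11 (A-positions 8,9, B-positions 1,8).

2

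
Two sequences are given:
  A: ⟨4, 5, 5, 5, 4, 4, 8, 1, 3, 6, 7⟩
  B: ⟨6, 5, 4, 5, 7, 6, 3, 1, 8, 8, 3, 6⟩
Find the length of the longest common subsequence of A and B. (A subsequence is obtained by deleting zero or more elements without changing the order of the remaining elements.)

5

Backtracking the LCS table gives one alignment: 4 (A1,B3) → 5 (A2,B4) → 8 (A7,B10) → 3 (A9,B11) → 6 (A10,B12).
So the longest common subsequence has length 5.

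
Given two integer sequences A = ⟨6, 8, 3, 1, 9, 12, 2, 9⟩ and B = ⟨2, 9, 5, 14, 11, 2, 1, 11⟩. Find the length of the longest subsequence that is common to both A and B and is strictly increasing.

2

A longest common strictly increasing subsequence is 2, 9 (length 2); it appears in order in both A and B, and no longer such subsequence exists.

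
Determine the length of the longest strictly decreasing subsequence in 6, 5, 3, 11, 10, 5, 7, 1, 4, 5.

One longest decreasing subsequence is 6, 5, 3, 1 (positions 1,2,3,8), of length 4; no longer one exists.

4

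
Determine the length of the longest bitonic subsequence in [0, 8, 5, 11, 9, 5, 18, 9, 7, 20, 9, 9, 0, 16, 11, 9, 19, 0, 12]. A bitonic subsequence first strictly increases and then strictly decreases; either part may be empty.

9

One longest bitonic subsequence is 0, 8, 11, 18, 20, 16, 11, 9, 0 (positions 1,2,4,7,10,14,15,16,18): it rises to 20 then falls. Length 9 is optimal.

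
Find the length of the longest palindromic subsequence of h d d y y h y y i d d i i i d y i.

9

One longest palindromic subsequence is ddyyhyydd (positions 2,3,4,5,6,7,8,11,15); it reads the same forward and backward, and the interval DP gives dp[1][17] = 9.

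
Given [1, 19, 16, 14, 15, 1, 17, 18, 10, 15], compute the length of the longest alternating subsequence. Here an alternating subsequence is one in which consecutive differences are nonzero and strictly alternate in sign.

Track the best alternating length ending on an up-step vs a down-step at each position: up/down = 1/1, 2/1, 2/3, 2/3, 4/3, 1/5, 6/3, 6/3, 6/7, 8/7.
The maximum over both is 8; one such subsequence is 1, 19, 14, 15, 1, 17, 10, 15.

8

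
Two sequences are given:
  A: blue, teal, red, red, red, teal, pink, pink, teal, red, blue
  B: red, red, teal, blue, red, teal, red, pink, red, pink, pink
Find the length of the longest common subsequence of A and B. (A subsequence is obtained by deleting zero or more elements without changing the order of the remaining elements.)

A longest common subsequence is blue, teal, red, red, pink, pink (length 6); the LCS DP confirms no longer common subsequence exists.

6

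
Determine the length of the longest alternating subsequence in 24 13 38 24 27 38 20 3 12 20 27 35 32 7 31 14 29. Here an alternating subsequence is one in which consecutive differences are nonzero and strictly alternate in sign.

11

Track the best alternating length ending on an up-step vs a down-step at each position: up/down = 1/1, 1/2, 3/1, 3/4, 5/4, 5/1, 3/6, 1/6, 7/6, 7/6, 7/6, 7/6, 7/8, 7/8, 9/8, 9/10, 11/10.
The maximum over both is 11; one such subsequence is 24, 13, 38, 24, 27, 3, 12, 7, 31, 14, 29.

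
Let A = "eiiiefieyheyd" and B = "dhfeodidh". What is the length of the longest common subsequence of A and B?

3

Backtracking the LCS table gives one alignment: e (A1,B4) → i (A2,B7) → h (A10,B9).
So the longest common subsequence has length 3.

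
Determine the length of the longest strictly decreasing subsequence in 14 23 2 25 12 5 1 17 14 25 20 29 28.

4

One longest decreasing subsequence is 14, 12, 5, 1 (positions 1,5,6,7), of length 4; no longer one exists.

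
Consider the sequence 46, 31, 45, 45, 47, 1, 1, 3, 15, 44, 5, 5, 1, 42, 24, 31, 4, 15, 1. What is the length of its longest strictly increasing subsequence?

5

Scanning left to right, the best length ending at each element is: 46→1, 31→1, 45→2, 45→2, 47→3, 1→1, 1→1, 3→2, 15→3, 44→4, 5→3, 5→3, 1→1, 42→4, 24→4, 31→5, 4→3, 15→4, 1→1.
So the longest increasing subsequence has length 5, e.g. 1, 3, 15, 24, 31.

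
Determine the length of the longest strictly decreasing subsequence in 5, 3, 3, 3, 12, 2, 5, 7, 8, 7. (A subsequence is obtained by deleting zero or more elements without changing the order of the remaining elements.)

One longest decreasing subsequence is 5, 3, 2 (positions 1,2,6), of length 3; no longer one exists.

3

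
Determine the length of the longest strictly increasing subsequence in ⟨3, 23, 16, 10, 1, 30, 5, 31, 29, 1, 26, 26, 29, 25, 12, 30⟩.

One longest increasing subsequence is 3, 23, 26, 29, 30 (positions 1,2,11,13,16), of length 5; no longer one exists.

5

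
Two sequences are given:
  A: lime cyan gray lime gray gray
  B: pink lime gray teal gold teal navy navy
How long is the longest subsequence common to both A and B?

2

A longest common subsequence is lime, gray (length 2); the LCS DP confirms no longer common subsequence exists.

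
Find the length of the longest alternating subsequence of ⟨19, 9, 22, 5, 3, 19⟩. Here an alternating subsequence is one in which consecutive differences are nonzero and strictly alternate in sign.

Track the best alternating length ending on an up-step vs a down-step at each position: up/down = 1/1, 1/2, 3/1, 1/4, 1/4, 5/4.
The maximum over both is 5; one such subsequence is 19, 9, 22, 5, 19.

5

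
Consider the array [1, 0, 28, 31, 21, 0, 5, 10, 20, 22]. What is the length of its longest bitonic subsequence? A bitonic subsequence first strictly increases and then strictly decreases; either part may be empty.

Let inc[i] be the LIS ending at i and dec[i] the longest strictly decreasing subsequence starting at i. inc = [1, 1, 2, 3, 2, 1, 2, 3, 4, 5], dec = [2, 1, 3, 3, 2, 1, 1, 1, 1, 1].
max_i inc[i]+dec[i]−1 = 5, with one witness 1, 28, 31, 21, 20.

5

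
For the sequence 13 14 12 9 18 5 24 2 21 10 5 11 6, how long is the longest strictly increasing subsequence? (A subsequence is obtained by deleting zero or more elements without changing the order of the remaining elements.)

4

Scanning left to right, the best length ending at each element is: 13→1, 14→2, 12→1, 9→1, 18→3, 5→1, 24→4, 2→1, 21→4, 10→2, 5→2, 11→3, 6→3.
So the longest increasing subsequence has length 4, e.g. 13, 14, 18, 24.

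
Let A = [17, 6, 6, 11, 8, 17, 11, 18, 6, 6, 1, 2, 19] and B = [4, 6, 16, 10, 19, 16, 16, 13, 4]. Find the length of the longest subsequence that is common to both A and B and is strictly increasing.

For each value that appears in both, track the longest common increasing run ending there.
The best achievable length is 2; one witness is 6, 19 (A-positions 2,13, B-positions 2,5).

2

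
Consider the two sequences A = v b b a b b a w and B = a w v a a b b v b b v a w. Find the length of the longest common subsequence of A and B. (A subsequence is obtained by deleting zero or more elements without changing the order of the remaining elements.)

7

Backtracking the LCS table gives one alignment: v (A1,B3) → b (A2,B6) → b (A3,B7) → b (A5,B9) → b (A6,B10) → a (A7,B12) → w (A8,B13).
So the longest common subsequence has length 7.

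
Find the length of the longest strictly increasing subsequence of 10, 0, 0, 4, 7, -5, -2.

Let dp[i] be the longest increasing subsequence ending at position i. Then dp = [1, 1, 1, 2, 3, 1, 2].
The maximum is 3; one witness is 0, 4, 7 at positions 2,4,5.

3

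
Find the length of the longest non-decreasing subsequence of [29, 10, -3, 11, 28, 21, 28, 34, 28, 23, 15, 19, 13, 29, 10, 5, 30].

7

Scanning left to right, the best length ending at each element is: 29→1, 10→1, -3→1, 11→2, 28→3, 21→3, 28→4, 34→5, 28→5, 23→4, 15→3, 19→4, 13→3, 29→6, 10→2, 5→2, 30→7.
So the longest non-decreasing subsequence has length 7, e.g. 10, 11, 28, 28, 28, 29, 30.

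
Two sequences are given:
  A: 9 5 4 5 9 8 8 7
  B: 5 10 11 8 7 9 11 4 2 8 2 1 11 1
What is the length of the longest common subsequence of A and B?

A longest common subsequence is 9, 4, 8 (length 3); the LCS DP confirms no longer common subsequence exists.

3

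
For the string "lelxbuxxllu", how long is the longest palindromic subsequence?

One longest palindromic subsequence is llxxxll (positions 1,3,4,7,8,9,10); it reads the same forward and backward, and the interval DP gives dp[1][11] = 7.

7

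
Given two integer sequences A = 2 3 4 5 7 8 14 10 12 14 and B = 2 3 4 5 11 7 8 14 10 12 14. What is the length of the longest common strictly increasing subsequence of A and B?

9

A longest common strictly increasing subsequence is 2, 3, 4, 5, 7, 8, 10, 12, 14 (length 9); it appears in order in both A and B, and no longer such subsequence exists.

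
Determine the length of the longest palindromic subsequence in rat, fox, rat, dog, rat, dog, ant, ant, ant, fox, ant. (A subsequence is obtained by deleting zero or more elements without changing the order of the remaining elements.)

5

Using dp[i][j] = 2 + dp[i+1][j−1] if the ends match, else max(dp[i+1][j], dp[i][j−1]):
dp[1][11] = 5. A witness is fox ant ant ant fox at positions 2,7,8,9,10.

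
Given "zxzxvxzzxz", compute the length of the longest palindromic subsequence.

9

Using dp[i][j] = 2 + dp[i+1][j−1] if the ends match, else max(dp[i+1][j], dp[i][j−1]):
dp[1][10] = 9. A witness is zxzxvxzxz at positions 1,2,3,4,5,6,8,9,10.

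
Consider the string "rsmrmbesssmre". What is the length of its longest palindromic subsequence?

One longest palindromic subsequence is rmsssmr (positions 4,5,8,9,10,11,12); it reads the same forward and backward, and the interval DP gives dp[1][13] = 7.

7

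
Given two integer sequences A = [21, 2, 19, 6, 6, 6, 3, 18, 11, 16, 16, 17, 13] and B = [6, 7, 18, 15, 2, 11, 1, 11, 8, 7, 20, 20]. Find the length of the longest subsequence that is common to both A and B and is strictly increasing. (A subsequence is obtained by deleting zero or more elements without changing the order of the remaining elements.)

2

A longest common strictly increasing subsequence is 6, 18 (length 2); it appears in order in both A and B, and no longer such subsequence exists.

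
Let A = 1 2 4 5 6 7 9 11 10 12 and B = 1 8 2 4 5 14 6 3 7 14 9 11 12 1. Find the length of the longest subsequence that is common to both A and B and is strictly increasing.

A longest common strictly increasing subsequence is 1, 2, 4, 5, 6, 7, 9, 11, 12 (length 9); it appears in order in both A and B, and no longer such subsequence exists.

9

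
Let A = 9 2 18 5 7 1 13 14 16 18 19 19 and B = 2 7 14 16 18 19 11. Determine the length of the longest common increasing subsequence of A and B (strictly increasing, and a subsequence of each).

6

For each value that appears in both, track the longest common increasing run ending there.
The best achievable length is 6; one witness is 2, 7, 14, 16, 18, 19 (A-positions 2,5,8,9,10,11, B-positions 1,2,3,4,5,6).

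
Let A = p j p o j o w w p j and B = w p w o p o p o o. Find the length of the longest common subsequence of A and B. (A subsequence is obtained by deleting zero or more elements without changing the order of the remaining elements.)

A longest common subsequence is ppoo (length 4); the LCS DP confirms no longer common subsequence exists.

4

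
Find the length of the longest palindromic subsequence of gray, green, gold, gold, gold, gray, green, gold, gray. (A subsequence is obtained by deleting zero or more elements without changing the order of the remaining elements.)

7

One longest palindromic subsequence is gray green gold gold gold green gray (positions 1,2,3,4,5,7,9); it reads the same forward and backward, and the interval DP gives dp[1][9] = 7.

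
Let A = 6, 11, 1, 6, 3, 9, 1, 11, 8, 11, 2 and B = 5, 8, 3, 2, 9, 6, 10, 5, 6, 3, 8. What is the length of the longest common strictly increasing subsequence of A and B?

For each value that appears in both, track the longest common increasing run ending there.
The best achievable length is 2; one witness is 3, 9 (A-positions 5,6, B-positions 3,5).

2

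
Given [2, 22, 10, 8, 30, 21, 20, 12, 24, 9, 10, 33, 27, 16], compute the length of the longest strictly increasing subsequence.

Scanning left to right, the best length ending at each element is: 2→1, 22→2, 10→2, 8→2, 30→3, 21→3, 20→3, 12→3, 24→4, 9→3, 10→4, 33→5, 27→5, 16→5.
So the longest increasing subsequence has length 5, e.g. 2, 10, 21, 24, 33.

5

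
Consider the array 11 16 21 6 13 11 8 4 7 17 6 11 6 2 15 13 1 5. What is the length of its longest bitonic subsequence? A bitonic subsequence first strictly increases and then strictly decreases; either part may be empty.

10

Let inc[i] be the LIS ending at i and dec[i] the longest strictly decreasing subsequence starting at i. inc = [1, 2, 3, 1, 2, 2, 2, 1, 2, 3, 2, 3, 2, 1, 4, 4, 1, 2], dec = [6, 8, 8, 4, 7, 6, 5, 3, 4, 5, 3, 4, 3, 2, 3, 2, 1, 1].
max_i inc[i]+dec[i]−1 = 10, with one witness 11, 16, 21, 13, 11, 8, 7, 6, 2, 1.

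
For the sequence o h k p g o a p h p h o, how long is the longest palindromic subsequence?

One longest palindromic subsequence is ohphpho (positions 1,2,4,9,10,11,12); it reads the same forward and backward, and the interval DP gives dp[1][12] = 7.

7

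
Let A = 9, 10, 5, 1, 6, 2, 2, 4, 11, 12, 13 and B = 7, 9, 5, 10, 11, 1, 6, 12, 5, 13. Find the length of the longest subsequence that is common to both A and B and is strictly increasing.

A longest common strictly increasing subsequence is 9, 10, 11, 12, 13 (length 5); it appears in order in both A and B, and no longer such subsequence exists.

5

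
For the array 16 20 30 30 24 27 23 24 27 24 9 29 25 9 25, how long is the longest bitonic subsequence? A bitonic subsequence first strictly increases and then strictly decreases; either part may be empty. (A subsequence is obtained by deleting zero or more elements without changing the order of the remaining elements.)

One longest bitonic subsequence is 16, 20, 23, 24, 27, 29, 25, 9 (positions 1,2,7,8,9,12,13,14): it rises to 29 then falls. Length 8 is optimal.

8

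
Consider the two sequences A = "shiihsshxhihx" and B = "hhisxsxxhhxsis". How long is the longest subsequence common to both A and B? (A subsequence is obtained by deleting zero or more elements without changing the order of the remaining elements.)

Backtracking the LCS table gives one alignment: h (A2,B2) → i (A4,B3) → s (A6,B4) → s (A7,B6) → x (A9,B8) → h (A10,B9) → h (A12,B10) → x (A13,B11).
So the longest common subsequence has length 8.

8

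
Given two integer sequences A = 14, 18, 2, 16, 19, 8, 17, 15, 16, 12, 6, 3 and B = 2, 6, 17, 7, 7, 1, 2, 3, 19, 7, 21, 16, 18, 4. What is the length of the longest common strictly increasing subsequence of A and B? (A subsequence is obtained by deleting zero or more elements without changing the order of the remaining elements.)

For each value that appears in both, track the longest common increasing run ending there.
The best achievable length is 2; one witness is 2, 6 (A-positions 3,11, B-positions 1,2).

2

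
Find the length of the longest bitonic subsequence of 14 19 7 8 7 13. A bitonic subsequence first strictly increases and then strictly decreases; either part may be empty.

Let inc[i] be the LIS ending at i and dec[i] the longest strictly decreasing subsequence starting at i. inc = [1, 2, 1, 2, 1, 3], dec = [3, 3, 1, 2, 1, 1].
max_i inc[i]+dec[i]−1 = 4, with one witness 14, 19, 8, 7.

4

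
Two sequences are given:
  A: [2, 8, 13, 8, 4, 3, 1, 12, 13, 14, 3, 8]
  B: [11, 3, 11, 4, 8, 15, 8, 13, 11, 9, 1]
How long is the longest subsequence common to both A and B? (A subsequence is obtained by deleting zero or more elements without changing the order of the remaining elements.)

A longest common subsequence is 8, 13, 1 (length 3); the LCS DP confirms no longer common subsequence exists.

3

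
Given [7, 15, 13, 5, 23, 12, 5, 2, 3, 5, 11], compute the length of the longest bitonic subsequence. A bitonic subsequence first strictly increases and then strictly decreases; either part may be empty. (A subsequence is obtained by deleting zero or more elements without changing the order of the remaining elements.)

One longest bitonic subsequence is 7, 15, 13, 12, 5, 3 (positions 1,2,3,6,7,9): it rises to 15 then falls. Length 6 is optimal.

6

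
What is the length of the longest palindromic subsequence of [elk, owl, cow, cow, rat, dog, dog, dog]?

3

One longest palindromic subsequence is dog dog dog (positions 6,7,8); it reads the same forward and backward, and the interval DP gives dp[1][8] = 3.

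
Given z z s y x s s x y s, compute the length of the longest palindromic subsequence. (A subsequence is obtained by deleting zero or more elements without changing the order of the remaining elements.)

8

Using dp[i][j] = 2 + dp[i+1][j−1] if the ends match, else max(dp[i+1][j], dp[i][j−1]):
dp[1][10] = 8. A witness is syxssxys at positions 3,4,5,6,7,8,9,10.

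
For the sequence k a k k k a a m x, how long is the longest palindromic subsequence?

5

One longest palindromic subsequence is akkka (positions 2,3,4,5,7); it reads the same forward and backward, and the interval DP gives dp[1][9] = 5.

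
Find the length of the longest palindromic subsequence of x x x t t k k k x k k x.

7

One longest palindromic subsequence is xkkxkkx (positions 1,6,7,9,10,11,12); it reads the same forward and backward, and the interval DP gives dp[1][12] = 7.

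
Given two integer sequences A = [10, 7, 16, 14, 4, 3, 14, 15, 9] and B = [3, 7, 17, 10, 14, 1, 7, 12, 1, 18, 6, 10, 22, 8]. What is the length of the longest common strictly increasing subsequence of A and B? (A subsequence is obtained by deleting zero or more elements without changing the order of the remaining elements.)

A longest common strictly increasing subsequence is 7, 14 (length 2); it appears in order in both A and B, and no longer such subsequence exists.

2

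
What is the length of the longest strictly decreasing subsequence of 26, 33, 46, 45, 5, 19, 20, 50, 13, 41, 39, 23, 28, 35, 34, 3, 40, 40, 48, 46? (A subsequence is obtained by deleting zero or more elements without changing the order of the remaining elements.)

Let dp[i] be the longest decreasing subsequence ending at position i. Then dp = [1, 1, 1, 2, 3, 3, 3, 1, 4, 3, 4, 5, 5, 5, 6, 7, 4, 4, 2, 3].
The maximum is 7; one witness is 46, 45, 41, 39, 35, 34, 3 at positions 3,4,10,11,14,15,16.

7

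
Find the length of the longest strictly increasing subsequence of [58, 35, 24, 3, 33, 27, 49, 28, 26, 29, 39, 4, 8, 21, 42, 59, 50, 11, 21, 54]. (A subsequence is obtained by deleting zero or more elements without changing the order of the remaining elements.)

8

One longest increasing subsequence is 24, 27, 28, 29, 39, 42, 50, 54 (positions 3,6,8,10,11,15,17,20), of length 8; no longer one exists.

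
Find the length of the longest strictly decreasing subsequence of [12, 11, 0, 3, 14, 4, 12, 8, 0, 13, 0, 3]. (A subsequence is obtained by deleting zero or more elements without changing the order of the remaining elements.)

4

Let dp[i] be the longest decreasing subsequence ending at position i. Then dp = [1, 2, 3, 3, 1, 3, 2, 3, 4, 2, 4, 4].
The maximum is 4; one witness is 12, 11, 3, 0 at positions 1,2,4,9.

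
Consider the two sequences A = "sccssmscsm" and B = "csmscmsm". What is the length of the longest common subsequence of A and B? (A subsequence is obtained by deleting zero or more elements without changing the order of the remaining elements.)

Backtracking the LCS table gives one alignment: c (A3,B1) → s (A5,B2) → m (A6,B3) → s (A7,B4) → c (A8,B5) → s (A9,B7) → m (A10,B8).
So the longest common subsequence has length 7.

7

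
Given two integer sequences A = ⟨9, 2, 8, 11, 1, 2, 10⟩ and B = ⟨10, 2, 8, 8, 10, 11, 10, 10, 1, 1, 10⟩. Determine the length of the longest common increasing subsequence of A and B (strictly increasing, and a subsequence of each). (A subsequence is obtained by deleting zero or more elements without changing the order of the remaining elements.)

3

For each value that appears in both, track the longest common increasing run ending there.
The best achievable length is 3; one witness is 2, 8, 10 (A-positions 2,3,7, B-positions 2,3,5).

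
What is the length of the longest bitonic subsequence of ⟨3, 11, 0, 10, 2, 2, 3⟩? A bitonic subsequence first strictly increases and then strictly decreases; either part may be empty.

4

One longest bitonic subsequence is 3, 11, 10, 3 (positions 1,2,4,7): it rises to 11 then falls. Length 4 is optimal.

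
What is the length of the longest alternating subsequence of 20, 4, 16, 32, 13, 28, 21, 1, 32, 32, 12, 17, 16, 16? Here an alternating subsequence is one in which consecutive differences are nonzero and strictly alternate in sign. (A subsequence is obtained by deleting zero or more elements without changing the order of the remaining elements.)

A longest alternating subsequence is 20, 4, 16, 13, 28, 21, 32, 12, 17, 16 (positions 1,2,3,5,6,7,9,11,12,13); its 9 consecutive differences strictly alternate in sign, and length 10 is optimal.

10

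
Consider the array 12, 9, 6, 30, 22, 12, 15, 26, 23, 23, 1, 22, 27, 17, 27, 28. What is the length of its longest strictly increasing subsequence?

One longest increasing subsequence is 9, 12, 15, 26, 27, 28 (positions 2,6,7,8,13,16), of length 6; no longer one exists.

6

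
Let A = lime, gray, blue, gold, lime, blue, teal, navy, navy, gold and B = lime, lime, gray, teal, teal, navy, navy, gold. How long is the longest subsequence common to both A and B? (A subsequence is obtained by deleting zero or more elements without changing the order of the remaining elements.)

A longest common subsequence is lime, gray, teal, navy, navy, gold (length 6); the LCS DP confirms no longer common subsequence exists.

6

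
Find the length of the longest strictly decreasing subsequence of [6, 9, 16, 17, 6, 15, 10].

3

One longest decreasing subsequence is 16, 15, 10 (positions 3,6,7), of length 3; no longer one exists.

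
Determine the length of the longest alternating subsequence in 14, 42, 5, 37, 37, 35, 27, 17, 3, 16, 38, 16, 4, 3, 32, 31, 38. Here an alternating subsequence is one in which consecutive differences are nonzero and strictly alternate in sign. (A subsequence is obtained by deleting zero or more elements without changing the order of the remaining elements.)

10

A longest alternating subsequence is 14, 42, 5, 37, 35, 38, 16, 32, 31, 38 (positions 1,2,3,4,6,11,12,15,16,17); its 9 consecutive differences strictly alternate in sign, and length 10 is optimal.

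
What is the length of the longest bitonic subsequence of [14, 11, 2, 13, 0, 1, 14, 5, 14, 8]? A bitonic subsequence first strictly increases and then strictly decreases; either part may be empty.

Let inc[i] be the LIS ending at i and dec[i] the longest strictly decreasing subsequence starting at i. inc = [1, 1, 1, 2, 1, 2, 3, 3, 4, 4], dec = [4, 3, 2, 2, 1, 1, 2, 1, 2, 1].
max_i inc[i]+dec[i]−1 = 5, with one witness 0, 1, 5, 14, 8.

5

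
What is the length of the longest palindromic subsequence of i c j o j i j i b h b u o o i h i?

7

One longest palindromic subsequence is iibhbii (positions 1,8,9,10,11,15,17); it reads the same forward and backward, and the interval DP gives dp[1][17] = 7.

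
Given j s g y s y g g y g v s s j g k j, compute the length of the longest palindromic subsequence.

10

Using dp[i][j] = 2 + dp[i+1][j−1] if the ends match, else max(dp[i+1][j], dp[i][j−1]):
dp[1][17] = 10. A witness is jgsyggysgj at positions 1,3,5,6,7,8,9,13,15,17.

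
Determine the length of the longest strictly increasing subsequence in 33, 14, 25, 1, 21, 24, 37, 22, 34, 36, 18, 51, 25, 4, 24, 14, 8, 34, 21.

One longest increasing subsequence is 14, 21, 24, 34, 36, 51 (positions 2,5,6,9,10,12), of length 6; no longer one exists.

6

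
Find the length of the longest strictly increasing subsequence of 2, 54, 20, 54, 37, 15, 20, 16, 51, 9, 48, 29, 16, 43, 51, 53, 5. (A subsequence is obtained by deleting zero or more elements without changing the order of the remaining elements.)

7

Let dp[i] be the longest increasing subsequence ending at position i. Then dp = [1, 2, 2, 3, 3, 2, 3, 3, 4, 2, 4, 4, 3, 5, 6, 7, 2].
The maximum is 7; one witness is 2, 15, 20, 29, 43, 51, 53 at positions 1,6,7,12,14,15,16.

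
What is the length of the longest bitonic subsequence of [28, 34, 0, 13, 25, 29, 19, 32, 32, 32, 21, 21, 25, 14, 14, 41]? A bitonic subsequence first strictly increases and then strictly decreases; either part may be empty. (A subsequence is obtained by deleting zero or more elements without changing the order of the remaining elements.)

One longest bitonic subsequence is 0, 13, 25, 29, 32, 25, 14 (positions 3,4,5,6,8,13,15): it rises to 32 then falls. Length 7 is optimal.

7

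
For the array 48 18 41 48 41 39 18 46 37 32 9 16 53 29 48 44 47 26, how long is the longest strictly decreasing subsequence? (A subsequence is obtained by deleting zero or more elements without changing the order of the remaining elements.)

Scanning left to right, the best length ending at each element is: 48→1, 18→2, 41→2, 48→1, 41→2, 39→3, 18→4, 46→2, 37→4, 32→5, 9→6, 16→6, 53→1, 29→6, 48→2, 44→3, 47→3, 26→7.
So the longest decreasing subsequence has length 7, e.g. 48, 41, 39, 37, 32, 29, 26.

7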